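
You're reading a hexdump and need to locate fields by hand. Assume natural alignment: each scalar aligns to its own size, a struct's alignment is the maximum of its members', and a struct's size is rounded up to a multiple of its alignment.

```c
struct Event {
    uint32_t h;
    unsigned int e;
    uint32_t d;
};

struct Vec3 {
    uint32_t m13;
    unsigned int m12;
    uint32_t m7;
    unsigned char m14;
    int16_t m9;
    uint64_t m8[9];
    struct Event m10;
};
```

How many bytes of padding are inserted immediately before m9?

1

Event: @0: h [4B, align 4] → 4; @4: e [4B, align 4] → 8; @8: d [4B, align 4] → 12; size 12, align 4
@0: m13 [4B, align 4] → 4
@4: m12 [4B, align 4] → 8
@8: m7 [4B, align 4] → 12
@12: m14 [1B, align 1] → 13
+1 pad (align 2)
@14: m9 [2B, align 2] → 16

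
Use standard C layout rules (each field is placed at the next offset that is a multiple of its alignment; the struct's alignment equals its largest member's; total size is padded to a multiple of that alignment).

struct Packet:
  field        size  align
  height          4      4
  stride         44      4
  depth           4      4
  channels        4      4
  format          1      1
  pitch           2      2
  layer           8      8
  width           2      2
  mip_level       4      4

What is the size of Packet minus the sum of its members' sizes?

7

height at 0 (size 4, align 4) → ends 4
stride at 4 (size 44, align 4) → ends 48
depth at 48 (size 4, align 4) → ends 52
channels at 52 (size 4, align 4) → ends 56
format at 56 (size 1, align 1) → ends 57
pad 1 to align 2 for pitch
pitch at 58 (size 2, align 2) → ends 60
pad 4 to align 8 for layer
layer at 64 (size 8, align 8) → ends 72
width at 72 (size 2, align 2) → ends 74
pad 2 to align 4 for mip_level
mip_level at 76 (size 4, align 4) → ends 80
total 80 bytes, alignment 8
data bytes 73, size 80 → padding 7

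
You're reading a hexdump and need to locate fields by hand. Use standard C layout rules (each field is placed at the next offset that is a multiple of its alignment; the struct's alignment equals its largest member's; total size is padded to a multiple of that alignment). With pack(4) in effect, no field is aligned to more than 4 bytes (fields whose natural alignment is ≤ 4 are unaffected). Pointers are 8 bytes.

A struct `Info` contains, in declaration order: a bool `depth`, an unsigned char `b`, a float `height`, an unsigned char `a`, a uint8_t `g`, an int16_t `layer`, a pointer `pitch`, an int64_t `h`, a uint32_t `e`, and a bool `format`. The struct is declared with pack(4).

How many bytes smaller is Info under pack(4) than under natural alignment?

4

natural layout:
  0..1  depth  (1B, 1-aligned)
  1..2  b  (1B, 1-aligned)
  2..4  -- padding (2B)
  4..8  height  (4B, 4-aligned)
  8..9  a  (1B, 1-aligned)
  9..10  g  (1B, 1-aligned)
  10..12  layer  (2B, 2-aligned)
  12..16  -- padding (4B)
  16..24  pitch  (8B, 8-aligned)
  24..32  h  (8B, 8-aligned)
  32..36  e  (4B, 4-aligned)
  36..37  format  (1B, 1-aligned)
  37..40  -- tail padding (3B)
  sizeof = 40, alignof = 8
packed(4) layout:
  0..1  depth  (1B, 1-aligned)
  1..2  b  (1B, 1-aligned)
  2..4  -- padding (2B)
  4..8  height  (4B, 4-aligned)
  8..9  a  (1B, 1-aligned)
  9..10  g  (1B, 1-aligned)
  10..12  layer  (2B, 2-aligned)
  12..20  pitch  (8B, 4-aligned)
  20..28  h  (8B, 4-aligned)
  28..32  e  (4B, 4-aligned)
  32..33  format  (1B, 1-aligned)
  33..36  -- tail padding (3B)
  sizeof = 36, alignof = 4
40 − 36 = 4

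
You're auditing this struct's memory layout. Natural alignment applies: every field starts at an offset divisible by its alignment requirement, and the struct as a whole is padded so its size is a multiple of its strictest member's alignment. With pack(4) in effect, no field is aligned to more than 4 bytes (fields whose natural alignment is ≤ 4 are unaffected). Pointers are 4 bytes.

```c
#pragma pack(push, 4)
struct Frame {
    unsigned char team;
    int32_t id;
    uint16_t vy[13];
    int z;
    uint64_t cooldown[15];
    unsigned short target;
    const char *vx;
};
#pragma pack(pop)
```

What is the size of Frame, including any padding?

168 bytes

@0: team [1B, align 1] → 1
+3 pad (align 4)
@4: id [4B, align 4] → 8
@8: vy [26B, align 2] → 34
+2 pad (align 4)
@36: z [4B, align 4] → 40
@40: cooldown [120B, align 4] → 160
@160: target [2B, align 2] → 162
+2 pad (align 4)
@164: vx [4B, align 4] → 168
size 168, align 4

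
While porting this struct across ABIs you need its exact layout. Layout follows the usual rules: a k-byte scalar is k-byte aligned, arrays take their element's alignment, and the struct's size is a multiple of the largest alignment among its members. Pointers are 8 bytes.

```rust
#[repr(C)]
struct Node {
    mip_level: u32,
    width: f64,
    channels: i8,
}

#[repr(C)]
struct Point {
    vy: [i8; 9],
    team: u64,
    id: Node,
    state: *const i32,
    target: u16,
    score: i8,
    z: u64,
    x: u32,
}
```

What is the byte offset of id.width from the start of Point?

32

Node: @0: mip_level [4B, align 4] → 4; +4 pad (align 8); @8: width [8B, align 8] → 16; @16: channels [1B, align 1] → 17; +7 tail pad (align 8); size 24, align 8
@0: vy [9B, align 1] → 9
+7 pad (align 8)
@16: team [8B, align 8] → 24
@24: id [24B, align 8] → 48
within Node: width at 8
24 + 8 = 32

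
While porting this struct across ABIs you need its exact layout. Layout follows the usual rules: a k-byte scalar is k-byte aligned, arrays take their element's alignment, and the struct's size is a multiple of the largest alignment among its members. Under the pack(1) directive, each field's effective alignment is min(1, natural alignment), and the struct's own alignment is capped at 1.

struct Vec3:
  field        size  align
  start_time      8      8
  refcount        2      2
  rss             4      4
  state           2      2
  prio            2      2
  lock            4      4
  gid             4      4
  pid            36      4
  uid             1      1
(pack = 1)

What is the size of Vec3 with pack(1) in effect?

0..8  start_time  (8B, 1-aligned)
8..10  refcount  (2B, 1-aligned)
10..14  rss  (4B, 1-aligned)
14..16  state  (2B, 1-aligned)
16..18  prio  (2B, 1-aligned)
18..22  lock  (4B, 1-aligned)
22..26  gid  (4B, 1-aligned)
26..62  pid  (36B, 1-aligned)
62..63  uid  (1B, 1-aligned)
sizeof = 63, alignof = 1

63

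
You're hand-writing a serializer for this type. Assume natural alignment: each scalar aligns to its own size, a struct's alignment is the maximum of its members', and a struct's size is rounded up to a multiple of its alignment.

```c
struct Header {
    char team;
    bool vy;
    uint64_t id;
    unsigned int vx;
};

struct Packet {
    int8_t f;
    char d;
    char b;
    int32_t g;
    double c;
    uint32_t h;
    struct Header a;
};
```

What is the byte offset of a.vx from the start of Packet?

40

Header: 0..1  team  (1B, 1-aligned); 1..2  vy  (1B, 1-aligned); 2..8  -- padding (6B); 8..16  id  (8B, 8-aligned); 16..20  vx  (4B, 4-aligned); 20..24  -- tail padding (4B); sizeof = 24, alignof = 8
0..1  f  (1B, 1-aligned)
1..2  d  (1B, 1-aligned)
2..3  b  (1B, 1-aligned)
3..4  -- padding (1B)
4..8  g  (4B, 4-aligned)
8..16  c  (8B, 8-aligned)
16..20  h  (4B, 4-aligned)
20..24  -- padding (4B)
24..48  a  (24B, 8-aligned)
within Header: vx at 16
24 + 16 = 40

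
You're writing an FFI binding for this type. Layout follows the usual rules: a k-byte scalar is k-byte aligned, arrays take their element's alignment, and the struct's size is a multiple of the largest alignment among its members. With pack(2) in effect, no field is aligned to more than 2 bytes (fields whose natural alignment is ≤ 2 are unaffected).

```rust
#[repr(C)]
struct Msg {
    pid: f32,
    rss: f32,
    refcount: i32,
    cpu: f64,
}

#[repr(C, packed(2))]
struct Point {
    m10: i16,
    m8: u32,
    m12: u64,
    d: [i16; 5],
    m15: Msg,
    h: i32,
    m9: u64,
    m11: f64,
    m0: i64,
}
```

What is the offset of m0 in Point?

Msg: @0: pid [4B, align 4] → 4; @4: rss [4B, align 4] → 8; @8: refcount [4B, align 4] → 12; +4 pad (align 8); @16: cpu [8B, align 8] → 24; size 24, align 8
@0: m10 [2B, align 2] → 2
@2: m8 [4B, align 2] → 6
@6: m12 [8B, align 2] → 14
@14: d [10B, align 2] → 24
@24: m15 [24B, align 2] → 48
@48: h [4B, align 2] → 52
@52: m9 [8B, align 2] → 60
@60: m11 [8B, align 2] → 68
@68: m0 [8B, align 2] → 76

68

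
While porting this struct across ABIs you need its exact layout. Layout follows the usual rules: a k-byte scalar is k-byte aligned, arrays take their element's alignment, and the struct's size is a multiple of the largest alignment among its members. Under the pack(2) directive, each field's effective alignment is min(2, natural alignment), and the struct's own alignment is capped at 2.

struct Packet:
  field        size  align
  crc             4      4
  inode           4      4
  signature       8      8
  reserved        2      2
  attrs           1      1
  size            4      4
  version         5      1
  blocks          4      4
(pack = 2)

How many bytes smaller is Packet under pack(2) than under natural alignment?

natural layout:
  0..4  crc  (4B, 4-aligned)
  4..8  inode  (4B, 4-aligned)
  8..16  signature  (8B, 8-aligned)
  16..18  reserved  (2B, 2-aligned)
  18..19  attrs  (1B, 1-aligned)
  19..20  -- padding (1B)
  20..24  size  (4B, 4-aligned)
  24..29  version  (5B, 1-aligned)
  29..32  -- padding (3B)
  32..36  blocks  (4B, 4-aligned)
  36..40  -- tail padding (4B)
  sizeof = 40, alignof = 8
packed(2) layout:
  0..4  crc  (4B, 2-aligned)
  4..8  inode  (4B, 2-aligned)
  8..16  signature  (8B, 2-aligned)
  16..18  reserved  (2B, 2-aligned)
  18..19  attrs  (1B, 1-aligned)
  19..20  -- padding (1B)
  20..24  size  (4B, 2-aligned)
  24..29  version  (5B, 1-aligned)
  29..30  -- padding (1B)
  30..34  blocks  (4B, 2-aligned)
  sizeof = 34, alignof = 2
40 − 34 = 6

6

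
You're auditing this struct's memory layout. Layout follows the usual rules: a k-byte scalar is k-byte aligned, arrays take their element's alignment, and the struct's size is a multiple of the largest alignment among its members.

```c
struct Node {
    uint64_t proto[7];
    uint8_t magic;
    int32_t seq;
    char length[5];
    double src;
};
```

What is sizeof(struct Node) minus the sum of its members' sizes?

proto at 0 (size 56, align 8) → ends 56
magic at 56 (size 1, align 1) → ends 57
pad 3 to align 4 for seq
seq at 60 (size 4, align 4) → ends 64
length at 64 (size 5, align 1) → ends 69
pad 3 to align 8 for src
src at 72 (size 8, align 8) → ends 80
total 80 bytes, alignment 8
data bytes 74, size 80 → padding 6

6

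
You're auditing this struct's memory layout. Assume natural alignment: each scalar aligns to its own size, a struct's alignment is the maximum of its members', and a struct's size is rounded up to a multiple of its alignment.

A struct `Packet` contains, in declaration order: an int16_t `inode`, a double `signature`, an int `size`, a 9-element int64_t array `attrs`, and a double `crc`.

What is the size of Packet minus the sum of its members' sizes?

0..2  inode  (2B, 2-aligned)
2..8  -- padding (6B)
8..16  signature  (8B, 8-aligned)
16..20  size  (4B, 4-aligned)
20..24  -- padding (4B)
24..96  attrs  (72B, 8-aligned)
96..104  crc  (8B, 8-aligned)
sizeof = 104, alignof = 8
data bytes 94, size 104 → padding 10

10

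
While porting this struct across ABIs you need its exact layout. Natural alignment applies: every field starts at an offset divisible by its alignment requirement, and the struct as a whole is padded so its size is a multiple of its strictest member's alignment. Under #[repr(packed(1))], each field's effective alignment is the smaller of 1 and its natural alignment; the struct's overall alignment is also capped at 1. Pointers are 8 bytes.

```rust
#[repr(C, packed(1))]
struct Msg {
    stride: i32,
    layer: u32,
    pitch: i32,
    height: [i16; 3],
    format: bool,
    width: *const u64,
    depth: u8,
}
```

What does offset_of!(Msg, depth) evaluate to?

27

0..4  stride  (4B, 1-aligned)
4..8  layer  (4B, 1-aligned)
8..12  pitch  (4B, 1-aligned)
12..18  height  (6B, 1-aligned)
18..19  format  (1B, 1-aligned)
19..27  width  (8B, 1-aligned)
27..28  depth  (1B, 1-aligned)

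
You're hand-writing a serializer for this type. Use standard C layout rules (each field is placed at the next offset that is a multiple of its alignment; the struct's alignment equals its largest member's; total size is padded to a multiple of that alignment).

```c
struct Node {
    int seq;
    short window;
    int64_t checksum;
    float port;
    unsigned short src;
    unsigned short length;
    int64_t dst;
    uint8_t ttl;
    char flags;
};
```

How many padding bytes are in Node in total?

@0: seq [4B, align 4] → 4
@4: window [2B, align 2] → 6
+2 pad (align 8)
@8: checksum [8B, align 8] → 16
@16: port [4B, align 4] → 20
@20: src [2B, align 2] → 22
@22: length [2B, align 2] → 24
@24: dst [8B, align 8] → 32
@32: ttl [1B, align 1] → 33
@33: flags [1B, align 1] → 34
+6 tail pad (align 8)
size 40, align 8
data bytes 32, size 40 → padding 8

8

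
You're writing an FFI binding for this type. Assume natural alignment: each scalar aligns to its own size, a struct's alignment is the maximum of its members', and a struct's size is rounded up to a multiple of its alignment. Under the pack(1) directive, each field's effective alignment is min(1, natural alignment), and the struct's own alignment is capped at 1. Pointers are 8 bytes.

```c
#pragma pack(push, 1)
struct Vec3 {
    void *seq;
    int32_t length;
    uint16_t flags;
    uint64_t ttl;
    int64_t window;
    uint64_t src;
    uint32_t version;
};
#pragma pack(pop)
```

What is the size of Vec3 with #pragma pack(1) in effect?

42

0..8  seq  (8B, 1-aligned)
8..12  length  (4B, 1-aligned)
12..14  flags  (2B, 1-aligned)
14..22  ttl  (8B, 1-aligned)
22..30  window  (8B, 1-aligned)
30..38  src  (8B, 1-aligned)
38..42  version  (4B, 1-aligned)
sizeof = 42, alignof = 1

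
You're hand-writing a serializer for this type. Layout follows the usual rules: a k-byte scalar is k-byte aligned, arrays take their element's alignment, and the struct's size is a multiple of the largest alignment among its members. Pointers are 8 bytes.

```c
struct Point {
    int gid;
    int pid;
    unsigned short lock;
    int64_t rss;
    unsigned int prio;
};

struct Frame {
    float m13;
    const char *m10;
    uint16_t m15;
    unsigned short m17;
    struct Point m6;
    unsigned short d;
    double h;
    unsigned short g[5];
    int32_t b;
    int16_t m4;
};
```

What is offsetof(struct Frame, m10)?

8

Point: @0: gid [4B, align 4] → 4; @4: pid [4B, align 4] → 8; @8: lock [2B, align 2] → 10; +6 pad (align 8); @16: rss [8B, align 8] → 24; @24: prio [4B, align 4] → 28; +4 tail pad (align 8); size 32, align 8
@0: m13 [4B, align 4] → 4
+4 pad (align 8)
@8: m10 [8B, align 8] → 16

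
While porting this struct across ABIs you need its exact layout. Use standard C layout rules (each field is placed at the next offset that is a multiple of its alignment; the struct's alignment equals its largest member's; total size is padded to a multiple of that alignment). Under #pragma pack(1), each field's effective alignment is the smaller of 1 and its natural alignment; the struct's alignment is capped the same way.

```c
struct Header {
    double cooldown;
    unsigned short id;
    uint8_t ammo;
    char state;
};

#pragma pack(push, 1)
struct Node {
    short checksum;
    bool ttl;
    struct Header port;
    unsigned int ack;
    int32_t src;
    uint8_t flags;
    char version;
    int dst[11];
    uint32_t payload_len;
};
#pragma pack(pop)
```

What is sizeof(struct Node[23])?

Header: @0: cooldown [8B, align 8] → 8; @8: id [2B, align 2] → 10; @10: ammo [1B, align 1] → 11; @11: state [1B, align 1] → 12; +4 tail pad (align 8); size 16, align 8
@0: checksum [2B, align 1] → 2
@2: ttl [1B, align 1] → 3
@3: port [16B, align 1] → 19
@19: ack [4B, align 1] → 23
@23: src [4B, align 1] → 27
@27: flags [1B, align 1] → 28
@28: version [1B, align 1] → 29
@29: dst [44B, align 1] → 73
@73: payload_len [4B, align 1] → 77
size 77, align 1
array of 23: 23 × 77 = 1771

1771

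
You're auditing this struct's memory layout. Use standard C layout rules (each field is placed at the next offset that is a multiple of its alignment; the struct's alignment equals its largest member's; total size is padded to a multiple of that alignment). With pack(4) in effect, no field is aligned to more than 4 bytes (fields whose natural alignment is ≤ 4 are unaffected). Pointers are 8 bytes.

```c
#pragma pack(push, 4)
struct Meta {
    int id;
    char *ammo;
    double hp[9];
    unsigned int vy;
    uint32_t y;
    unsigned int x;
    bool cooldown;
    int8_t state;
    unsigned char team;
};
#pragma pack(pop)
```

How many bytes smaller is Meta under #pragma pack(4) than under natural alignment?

4

natural layout:
  id at 0 (size 4, align 4) → ends 4
  pad 4 to align 8 for ammo
  ammo at 8 (size 8, align 8) → ends 16
  hp at 16 (size 72, align 8) → ends 88
  vy at 88 (size 4, align 4) → ends 92
  y at 92 (size 4, align 4) → ends 96
  x at 96 (size 4, align 4) → ends 100
  cooldown at 100 (size 1, align 1) → ends 101
  state at 101 (size 1, align 1) → ends 102
  team at 102 (size 1, align 1) → ends 103
  tail pad 1 to reach multiple of 8
  total 104 bytes, alignment 8
packed(4) layout:
  id at 0 (size 4, align 4) → ends 4
  ammo at 4 (size 8, align 4) → ends 12
  hp at 12 (size 72, align 4) → ends 84
  vy at 84 (size 4, align 4) → ends 88
  y at 88 (size 4, align 4) → ends 92
  x at 92 (size 4, align 4) → ends 96
  cooldown at 96 (size 1, align 1) → ends 97
  state at 97 (size 1, align 1) → ends 98
  team at 98 (size 1, align 1) → ends 99
  tail pad 1 to reach multiple of 4
  total 100 bytes, alignment 4
104 − 100 = 4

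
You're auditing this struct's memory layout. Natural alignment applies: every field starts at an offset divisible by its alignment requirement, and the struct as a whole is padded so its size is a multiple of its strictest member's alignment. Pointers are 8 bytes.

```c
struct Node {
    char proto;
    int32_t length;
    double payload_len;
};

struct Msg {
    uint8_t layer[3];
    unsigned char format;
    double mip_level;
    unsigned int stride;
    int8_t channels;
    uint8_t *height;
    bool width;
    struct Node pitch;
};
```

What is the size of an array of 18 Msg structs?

Node: 0..1  proto  (1B, 1-aligned); 1..4  -- padding (3B); 4..8  length  (4B, 4-aligned); 8..16  payload_len  (8B, 8-aligned); sizeof = 16, alignof = 8
0..3  layer  (3B, 1-aligned)
3..4  format  (1B, 1-aligned)
4..8  -- padding (4B)
8..16  mip_level  (8B, 8-aligned)
16..20  stride  (4B, 4-aligned)
20..21  channels  (1B, 1-aligned)
21..24  -- padding (3B)
24..32  height  (8B, 8-aligned)
32..33  width  (1B, 1-aligned)
33..40  -- padding (7B)
40..56  pitch  (16B, 8-aligned)
sizeof = 56, alignof = 8
array of 18: 18 × 56 = 1008

1008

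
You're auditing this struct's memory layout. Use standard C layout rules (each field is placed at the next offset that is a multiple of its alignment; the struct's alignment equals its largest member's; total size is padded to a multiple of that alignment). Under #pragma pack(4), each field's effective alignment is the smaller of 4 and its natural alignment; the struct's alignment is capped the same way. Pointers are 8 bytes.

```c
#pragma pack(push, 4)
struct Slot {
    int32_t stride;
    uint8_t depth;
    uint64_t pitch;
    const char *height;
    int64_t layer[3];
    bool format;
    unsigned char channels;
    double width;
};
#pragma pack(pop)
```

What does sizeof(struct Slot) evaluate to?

0..4  stride  (4B, 4-aligned)
4..5  depth  (1B, 1-aligned)
5..8  -- padding (3B)
8..16  pitch  (8B, 4-aligned)
16..24  height  (8B, 4-aligned)
24..48  layer  (24B, 4-aligned)
48..49  format  (1B, 1-aligned)
49..50  channels  (1B, 1-aligned)
50..52  -- padding (2B)
52..60  width  (8B, 4-aligned)
sizeof = 60, alignof = 4

60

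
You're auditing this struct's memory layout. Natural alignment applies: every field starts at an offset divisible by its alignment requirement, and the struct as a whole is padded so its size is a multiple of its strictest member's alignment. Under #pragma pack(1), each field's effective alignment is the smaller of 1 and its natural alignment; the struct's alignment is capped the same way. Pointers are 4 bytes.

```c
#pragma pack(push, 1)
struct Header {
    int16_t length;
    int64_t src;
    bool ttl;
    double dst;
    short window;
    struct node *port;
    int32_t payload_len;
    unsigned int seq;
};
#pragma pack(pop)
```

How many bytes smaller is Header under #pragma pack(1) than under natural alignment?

natural layout:
  @0: length [2B, align 2] → 2
  +6 pad (align 8)
  @8: src [8B, align 8] → 16
  @16: ttl [1B, align 1] → 17
  +7 pad (align 8)
  @24: dst [8B, align 8] → 32
  @32: window [2B, align 2] → 34
  +2 pad (align 4)
  @36: port [4B, align 4] → 40
  @40: payload_len [4B, align 4] → 44
  @44: seq [4B, align 4] → 48
  size 48, align 8
packed(1) layout:
  @0: length [2B, align 1] → 2
  @2: src [8B, align 1] → 10
  @10: ttl [1B, align 1] → 11
  @11: dst [8B, align 1] → 19
  @19: window [2B, align 1] → 21
  @21: port [4B, align 1] → 25
  @25: payload_len [4B, align 1] → 29
  @29: seq [4B, align 1] → 33
  size 33, align 1
48 − 33 = 15

15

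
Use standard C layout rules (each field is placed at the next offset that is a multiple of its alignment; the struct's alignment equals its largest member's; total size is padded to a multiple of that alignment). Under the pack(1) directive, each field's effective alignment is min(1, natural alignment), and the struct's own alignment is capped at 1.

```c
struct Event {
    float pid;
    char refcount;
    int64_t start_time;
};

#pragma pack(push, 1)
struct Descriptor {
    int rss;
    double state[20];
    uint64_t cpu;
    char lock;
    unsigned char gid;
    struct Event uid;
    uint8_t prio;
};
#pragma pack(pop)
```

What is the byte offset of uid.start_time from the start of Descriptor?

Event: @0: pid [4B, align 4] → 4; @4: refcount [1B, align 1] → 5; +3 pad (align 8); @8: start_time [8B, align 8] → 16; size 16, align 8
@0: rss [4B, align 1] → 4
@4: state [160B, align 1] → 164
@164: cpu [8B, align 1] → 172
@172: lock [1B, align 1] → 173
@173: gid [1B, align 1] → 174
@174: uid [16B, align 1] → 190
within Event: start_time at 8
174 + 8 = 182

182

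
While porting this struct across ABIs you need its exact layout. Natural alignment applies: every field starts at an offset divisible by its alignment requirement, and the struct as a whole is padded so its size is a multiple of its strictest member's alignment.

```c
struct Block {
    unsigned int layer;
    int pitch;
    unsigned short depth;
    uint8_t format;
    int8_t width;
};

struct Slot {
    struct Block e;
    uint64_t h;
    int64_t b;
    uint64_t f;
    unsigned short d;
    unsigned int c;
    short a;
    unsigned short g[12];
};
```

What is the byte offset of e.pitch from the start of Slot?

Block: 0..4  layer  (4B, 4-aligned); 4..8  pitch  (4B, 4-aligned); 8..10  depth  (2B, 2-aligned); 10..11  format  (1B, 1-aligned); 11..12  width  (1B, 1-aligned); sizeof = 12, alignof = 4
0..12  e  (12B, 4-aligned)
within Block: pitch at 4
0 + 4 = 4

4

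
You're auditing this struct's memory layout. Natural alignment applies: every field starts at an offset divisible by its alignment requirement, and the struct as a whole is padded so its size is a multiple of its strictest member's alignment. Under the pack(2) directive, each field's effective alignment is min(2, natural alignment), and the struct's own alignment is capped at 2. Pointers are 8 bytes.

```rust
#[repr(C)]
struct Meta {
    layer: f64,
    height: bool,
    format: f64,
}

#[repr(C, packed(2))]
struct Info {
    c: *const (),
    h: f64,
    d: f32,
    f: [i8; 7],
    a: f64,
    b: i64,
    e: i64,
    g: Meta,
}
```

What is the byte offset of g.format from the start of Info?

Meta: @0: layer [8B, align 8] → 8; @8: height [1B, align 1] → 9; +7 pad (align 8); @16: format [8B, align 8] → 24; size 24, align 8
@0: c [8B, align 2] → 8
@8: h [8B, align 2] → 16
@16: d [4B, align 2] → 20
@20: f [7B, align 1] → 27
+1 pad (align 2)
@28: a [8B, align 2] → 36
@36: b [8B, align 2] → 44
@44: e [8B, align 2] → 52
@52: g [24B, align 2] → 76
within Meta: format at 16
52 + 16 = 68

68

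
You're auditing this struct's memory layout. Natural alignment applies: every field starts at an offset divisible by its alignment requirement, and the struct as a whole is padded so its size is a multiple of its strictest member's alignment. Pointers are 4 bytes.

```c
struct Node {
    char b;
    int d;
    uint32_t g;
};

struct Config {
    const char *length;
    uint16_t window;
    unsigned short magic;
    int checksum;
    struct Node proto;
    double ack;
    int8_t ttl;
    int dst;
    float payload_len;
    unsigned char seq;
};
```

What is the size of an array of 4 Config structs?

Node: b at 0 (size 1, align 1) → ends 1; pad 3 to align 4 for d; d at 4 (size 4, align 4) → ends 8; g at 8 (size 4, align 4) → ends 12; total 12 bytes, alignment 4
length at 0 (size 4, align 4) → ends 4
window at 4 (size 2, align 2) → ends 6
magic at 6 (size 2, align 2) → ends 8
checksum at 8 (size 4, align 4) → ends 12
proto at 12 (size 12, align 4) → ends 24
ack at 24 (size 8, align 8) → ends 32
ttl at 32 (size 1, align 1) → ends 33
pad 3 to align 4 for dst
dst at 36 (size 4, align 4) → ends 40
payload_len at 40 (size 4, align 4) → ends 44
seq at 44 (size 1, align 1) → ends 45
tail pad 3 to reach multiple of 8
total 48 bytes, alignment 8
array of 4: 4 × 48 = 192

192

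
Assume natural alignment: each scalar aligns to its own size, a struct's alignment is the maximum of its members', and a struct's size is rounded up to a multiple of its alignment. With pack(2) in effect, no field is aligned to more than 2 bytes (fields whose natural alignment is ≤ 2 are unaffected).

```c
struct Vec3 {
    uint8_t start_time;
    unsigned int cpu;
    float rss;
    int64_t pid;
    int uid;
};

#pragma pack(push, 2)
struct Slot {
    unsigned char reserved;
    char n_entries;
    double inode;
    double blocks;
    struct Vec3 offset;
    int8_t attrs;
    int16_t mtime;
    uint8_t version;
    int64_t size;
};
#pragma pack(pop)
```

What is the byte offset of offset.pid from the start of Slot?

Vec3: @0: start_time [1B, align 1] → 1; +3 pad (align 4); @4: cpu [4B, align 4] → 8; @8: rss [4B, align 4] → 12; +4 pad (align 8); @16: pid [8B, align 8] → 24; @24: uid [4B, align 4] → 28; +4 tail pad (align 8); size 32, align 8
@0: reserved [1B, align 1] → 1
@1: n_entries [1B, align 1] → 2
@2: inode [8B, align 2] → 10
@10: blocks [8B, align 2] → 18
@18: offset [32B, align 2] → 50
within Vec3: pid at 16
18 + 16 = 34

34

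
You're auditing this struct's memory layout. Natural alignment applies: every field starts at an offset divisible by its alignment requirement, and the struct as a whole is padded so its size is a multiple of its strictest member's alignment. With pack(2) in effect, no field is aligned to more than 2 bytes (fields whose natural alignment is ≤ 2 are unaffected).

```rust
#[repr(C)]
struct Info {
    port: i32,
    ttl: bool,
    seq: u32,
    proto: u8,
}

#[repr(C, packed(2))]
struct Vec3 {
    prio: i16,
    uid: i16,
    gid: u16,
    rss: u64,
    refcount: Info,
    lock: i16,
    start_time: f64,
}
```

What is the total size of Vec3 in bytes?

40

Info: 0..4  port  (4B, 4-aligned); 4..5  ttl  (1B, 1-aligned); 5..8  -- padding (3B); 8..12  seq  (4B, 4-aligned); 12..13  proto  (1B, 1-aligned); 13..16  -- tail padding (3B); sizeof = 16, alignof = 4
0..2  prio  (2B, 2-aligned)
2..4  uid  (2B, 2-aligned)
4..6  gid  (2B, 2-aligned)
6..14  rss  (8B, 2-aligned)
14..30  refcount  (16B, 2-aligned)
30..32  lock  (2B, 2-aligned)
32..40  start_time  (8B, 2-aligned)
sizeof = 40, alignof = 2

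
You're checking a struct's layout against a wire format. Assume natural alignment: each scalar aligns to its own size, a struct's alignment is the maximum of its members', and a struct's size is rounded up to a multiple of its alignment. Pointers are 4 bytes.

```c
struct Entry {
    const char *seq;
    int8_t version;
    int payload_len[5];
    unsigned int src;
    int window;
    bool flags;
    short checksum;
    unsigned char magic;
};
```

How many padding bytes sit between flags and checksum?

0..4  seq  (4B, 4-aligned)
4..5  version  (1B, 1-aligned)
5..8  -- padding (3B)
8..28  payload_len  (20B, 4-aligned)
28..32  src  (4B, 4-aligned)
32..36  window  (4B, 4-aligned)
36..37  flags  (1B, 1-aligned)
37..38  -- padding (1B)
38..40  checksum  (2B, 2-aligned)

1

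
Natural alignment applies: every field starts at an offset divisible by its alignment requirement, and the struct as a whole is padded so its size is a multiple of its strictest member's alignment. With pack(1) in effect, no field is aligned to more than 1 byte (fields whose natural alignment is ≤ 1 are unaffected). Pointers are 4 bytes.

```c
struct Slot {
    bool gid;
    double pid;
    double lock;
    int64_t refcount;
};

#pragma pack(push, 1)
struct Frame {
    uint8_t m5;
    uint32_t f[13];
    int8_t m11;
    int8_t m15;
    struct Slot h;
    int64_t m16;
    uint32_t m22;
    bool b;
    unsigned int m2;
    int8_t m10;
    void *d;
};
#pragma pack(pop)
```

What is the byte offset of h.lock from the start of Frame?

71

Slot: @0: gid [1B, align 1] → 1; +7 pad (align 8); @8: pid [8B, align 8] → 16; @16: lock [8B, align 8] → 24; @24: refcount [8B, align 8] → 32; size 32, align 8
@0: m5 [1B, align 1] → 1
@1: f [52B, align 1] → 53
@53: m11 [1B, align 1] → 54
@54: m15 [1B, align 1] → 55
@55: h [32B, align 1] → 87
within Slot: lock at 16
55 + 16 = 71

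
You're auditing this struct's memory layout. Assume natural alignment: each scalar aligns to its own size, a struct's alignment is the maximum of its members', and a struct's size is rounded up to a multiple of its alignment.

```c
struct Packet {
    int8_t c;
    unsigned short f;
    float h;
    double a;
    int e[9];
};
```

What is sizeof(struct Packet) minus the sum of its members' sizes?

@0: c [1B, align 1] → 1
+1 pad (align 2)
@2: f [2B, align 2] → 4
@4: h [4B, align 4] → 8
@8: a [8B, align 8] → 16
@16: e [36B, align 4] → 52
+4 tail pad (align 8)
size 56, align 8
data bytes 51, size 56 → padding 5

5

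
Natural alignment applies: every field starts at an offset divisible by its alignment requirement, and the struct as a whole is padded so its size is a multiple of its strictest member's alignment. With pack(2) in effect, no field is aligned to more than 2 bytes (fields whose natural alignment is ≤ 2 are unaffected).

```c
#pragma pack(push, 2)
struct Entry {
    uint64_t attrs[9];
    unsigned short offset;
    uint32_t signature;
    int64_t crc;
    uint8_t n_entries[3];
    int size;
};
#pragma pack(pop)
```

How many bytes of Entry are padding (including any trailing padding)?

1

attrs at 0 (size 72, align 2) → ends 72
offset at 72 (size 2, align 2) → ends 74
signature at 74 (size 4, align 2) → ends 78
crc at 78 (size 8, align 2) → ends 86
n_entries at 86 (size 3, align 1) → ends 89
pad 1 to align 2 for size
size at 90 (size 4, align 2) → ends 94
total 94 bytes, alignment 2
data bytes 93, size 94 → padding 1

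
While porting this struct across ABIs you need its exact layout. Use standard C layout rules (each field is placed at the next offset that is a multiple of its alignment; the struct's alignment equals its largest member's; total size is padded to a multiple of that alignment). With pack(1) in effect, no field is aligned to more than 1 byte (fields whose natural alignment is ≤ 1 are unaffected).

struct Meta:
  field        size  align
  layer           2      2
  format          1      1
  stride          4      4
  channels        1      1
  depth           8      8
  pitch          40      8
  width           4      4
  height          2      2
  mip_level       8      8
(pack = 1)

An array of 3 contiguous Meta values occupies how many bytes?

layer at 0 (size 2, align 1) → ends 2
format at 2 (size 1, align 1) → ends 3
stride at 3 (size 4, align 1) → ends 7
channels at 7 (size 1, align 1) → ends 8
depth at 8 (size 8, align 1) → ends 16
pitch at 16 (size 40, align 1) → ends 56
width at 56 (size 4, align 1) → ends 60
height at 60 (size 2, align 1) → ends 62
mip_level at 62 (size 8, align 1) → ends 70
total 70 bytes, alignment 1
array of 3: 3 × 70 = 210

210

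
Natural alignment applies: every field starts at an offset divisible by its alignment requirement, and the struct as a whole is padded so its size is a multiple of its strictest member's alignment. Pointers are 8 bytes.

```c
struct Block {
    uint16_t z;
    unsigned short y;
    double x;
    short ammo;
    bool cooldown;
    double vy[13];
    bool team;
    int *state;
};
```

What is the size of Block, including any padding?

144

@0: z [2B, align 2] → 2
@2: y [2B, align 2] → 4
+4 pad (align 8)
@8: x [8B, align 8] → 16
@16: ammo [2B, align 2] → 18
@18: cooldown [1B, align 1] → 19
+5 pad (align 8)
@24: vy [104B, align 8] → 128
@128: team [1B, align 1] → 129
+7 pad (align 8)
@136: state [8B, align 8] → 144
size 144, align 8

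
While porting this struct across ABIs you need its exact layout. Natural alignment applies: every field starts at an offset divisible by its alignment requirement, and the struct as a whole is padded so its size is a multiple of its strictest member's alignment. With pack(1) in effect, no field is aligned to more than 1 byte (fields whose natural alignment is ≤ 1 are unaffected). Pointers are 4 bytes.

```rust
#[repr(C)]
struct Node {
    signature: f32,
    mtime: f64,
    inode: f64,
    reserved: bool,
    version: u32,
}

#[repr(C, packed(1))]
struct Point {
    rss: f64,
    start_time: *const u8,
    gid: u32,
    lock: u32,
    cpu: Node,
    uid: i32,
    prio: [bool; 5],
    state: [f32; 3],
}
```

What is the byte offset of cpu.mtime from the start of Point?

28

Node: @0: signature [4B, align 4] → 4; +4 pad (align 8); @8: mtime [8B, align 8] → 16; @16: inode [8B, align 8] → 24; @24: reserved [1B, align 1] → 25; +3 pad (align 4); @28: version [4B, align 4] → 32; size 32, align 8
@0: rss [8B, align 1] → 8
@8: start_time [4B, align 1] → 12
@12: gid [4B, align 1] → 16
@16: lock [4B, align 1] → 20
@20: cpu [32B, align 1] → 52
within Node: mtime at 8
20 + 8 = 28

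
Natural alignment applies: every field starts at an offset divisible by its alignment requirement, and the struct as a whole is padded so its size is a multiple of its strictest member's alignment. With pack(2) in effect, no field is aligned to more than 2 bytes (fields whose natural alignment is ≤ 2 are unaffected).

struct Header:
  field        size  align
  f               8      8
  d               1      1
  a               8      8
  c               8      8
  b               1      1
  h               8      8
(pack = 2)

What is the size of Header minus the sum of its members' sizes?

0..8  f  (8B, 2-aligned)
8..9  d  (1B, 1-aligned)
9..10  -- padding (1B)
10..18  a  (8B, 2-aligned)
18..26  c  (8B, 2-aligned)
26..27  b  (1B, 1-aligned)
27..28  -- padding (1B)
28..36  h  (8B, 2-aligned)
sizeof = 36, alignof = 2
data bytes 34, size 36 → padding 2

2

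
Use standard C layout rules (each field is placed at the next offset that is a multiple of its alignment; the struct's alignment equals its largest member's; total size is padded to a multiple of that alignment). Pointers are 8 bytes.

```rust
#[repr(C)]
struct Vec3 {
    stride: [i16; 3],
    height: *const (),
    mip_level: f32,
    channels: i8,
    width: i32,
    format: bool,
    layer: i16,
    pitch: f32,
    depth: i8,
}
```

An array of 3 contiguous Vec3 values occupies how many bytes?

@0: stride [6B, align 2] → 6
+2 pad (align 8)
@8: height [8B, align 8] → 16
@16: mip_level [4B, align 4] → 20
@20: channels [1B, align 1] → 21
+3 pad (align 4)
@24: width [4B, align 4] → 28
@28: format [1B, align 1] → 29
+1 pad (align 2)
@30: layer [2B, align 2] → 32
@32: pitch [4B, align 4] → 36
@36: depth [1B, align 1] → 37
+3 tail pad (align 8)
size 40, align 8
array of 3: 3 × 40 = 120

120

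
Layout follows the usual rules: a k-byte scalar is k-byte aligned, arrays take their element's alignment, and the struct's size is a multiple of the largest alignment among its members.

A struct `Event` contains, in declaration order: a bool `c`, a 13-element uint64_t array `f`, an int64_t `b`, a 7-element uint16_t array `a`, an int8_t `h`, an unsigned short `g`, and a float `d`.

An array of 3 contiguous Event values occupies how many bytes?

432

@0: c [1B, align 1] → 1
+7 pad (align 8)
@8: f [104B, align 8] → 112
@112: b [8B, align 8] → 120
@120: a [14B, align 2] → 134
@134: h [1B, align 1] → 135
+1 pad (align 2)
@136: g [2B, align 2] → 138
+2 pad (align 4)
@140: d [4B, align 4] → 144
size 144, align 8
array of 3: 3 × 144 = 432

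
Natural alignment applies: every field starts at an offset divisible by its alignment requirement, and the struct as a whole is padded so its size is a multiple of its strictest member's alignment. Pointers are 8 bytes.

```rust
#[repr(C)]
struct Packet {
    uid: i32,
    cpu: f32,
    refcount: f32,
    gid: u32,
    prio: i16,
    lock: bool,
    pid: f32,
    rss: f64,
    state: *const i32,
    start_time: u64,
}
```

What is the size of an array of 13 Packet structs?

@0: uid [4B, align 4] → 4
@4: cpu [4B, align 4] → 8
@8: refcount [4B, align 4] → 12
@12: gid [4B, align 4] → 16
@16: prio [2B, align 2] → 18
@18: lock [1B, align 1] → 19
+1 pad (align 4)
@20: pid [4B, align 4] → 24
@24: rss [8B, align 8] → 32
@32: state [8B, align 8] → 40
@40: start_time [8B, align 8] → 48
size 48, align 8
array of 13: 13 × 48 = 624

624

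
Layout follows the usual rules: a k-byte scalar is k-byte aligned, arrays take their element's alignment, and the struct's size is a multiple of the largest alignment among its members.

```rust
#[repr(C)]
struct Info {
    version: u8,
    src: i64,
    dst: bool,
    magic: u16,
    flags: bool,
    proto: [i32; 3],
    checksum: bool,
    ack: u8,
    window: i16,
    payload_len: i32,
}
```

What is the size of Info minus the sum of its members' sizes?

15

@0: version [1B, align 1] → 1
+7 pad (align 8)
@8: src [8B, align 8] → 16
@16: dst [1B, align 1] → 17
+1 pad (align 2)
@18: magic [2B, align 2] → 20
@20: flags [1B, align 1] → 21
+3 pad (align 4)
@24: proto [12B, align 4] → 36
@36: checksum [1B, align 1] → 37
@37: ack [1B, align 1] → 38
@38: window [2B, align 2] → 40
@40: payload_len [4B, align 4] → 44
+4 tail pad (align 8)
size 48, align 8
data bytes 33, size 48 → padding 15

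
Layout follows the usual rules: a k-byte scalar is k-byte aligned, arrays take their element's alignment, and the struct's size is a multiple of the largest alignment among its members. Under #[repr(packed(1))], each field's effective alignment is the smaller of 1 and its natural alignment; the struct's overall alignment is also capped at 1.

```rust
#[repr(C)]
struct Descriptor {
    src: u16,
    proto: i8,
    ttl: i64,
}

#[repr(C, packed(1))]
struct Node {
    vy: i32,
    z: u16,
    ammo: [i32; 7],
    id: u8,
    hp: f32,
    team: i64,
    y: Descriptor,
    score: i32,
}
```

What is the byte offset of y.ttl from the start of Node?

55

Descriptor: 0..2  src  (2B, 2-aligned); 2..3  proto  (1B, 1-aligned); 3..8  -- padding (5B); 8..16  ttl  (8B, 8-aligned); sizeof = 16, alignof = 8
0..4  vy  (4B, 1-aligned)
4..6  z  (2B, 1-aligned)
6..34  ammo  (28B, 1-aligned)
34..35  id  (1B, 1-aligned)
35..39  hp  (4B, 1-aligned)
39..47  team  (8B, 1-aligned)
47..63  y  (16B, 1-aligned)
within Descriptor: ttl at 8
47 + 8 = 55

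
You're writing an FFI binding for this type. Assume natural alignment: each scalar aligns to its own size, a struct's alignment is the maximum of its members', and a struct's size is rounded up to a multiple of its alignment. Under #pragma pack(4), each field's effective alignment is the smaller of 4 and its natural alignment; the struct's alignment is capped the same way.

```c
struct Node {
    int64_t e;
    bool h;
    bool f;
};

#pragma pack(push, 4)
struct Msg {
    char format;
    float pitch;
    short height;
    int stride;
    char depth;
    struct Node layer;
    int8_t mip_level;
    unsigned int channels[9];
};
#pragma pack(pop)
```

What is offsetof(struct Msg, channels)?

40

Node: 0..8  e  (8B, 8-aligned); 8..9  h  (1B, 1-aligned); 9..10  f  (1B, 1-aligned); 10..16  -- tail padding (6B); sizeof = 16, alignof = 8
0..1  format  (1B, 1-aligned)
1..4  -- padding (3B)
4..8  pitch  (4B, 4-aligned)
8..10  height  (2B, 2-aligned)
10..12  -- padding (2B)
12..16  stride  (4B, 4-aligned)
16..17  depth  (1B, 1-aligned)
17..20  -- padding (3B)
20..36  layer  (16B, 4-aligned)
36..37  mip_level  (1B, 1-aligned)
37..40  -- padding (3B)
40..76  channels  (36B, 4-aligned)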